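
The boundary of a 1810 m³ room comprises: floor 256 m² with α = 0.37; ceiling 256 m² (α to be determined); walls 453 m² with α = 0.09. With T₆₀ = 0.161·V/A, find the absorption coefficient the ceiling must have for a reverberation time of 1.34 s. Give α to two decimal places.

Required total absorption A = 0.161·1810/1.34 = 217.47 m².
Absorption from the other surfaces = 256·0.37 + 453·0.09 = 135.49 m², so the ceiling must supply 81.98 m² over 256 m².
α = 81.98/256 = 0.320.

0.32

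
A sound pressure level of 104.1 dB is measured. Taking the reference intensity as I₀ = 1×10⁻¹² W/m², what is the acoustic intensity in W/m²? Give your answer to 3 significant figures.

0.0257 W/m²

L = 10·log₁₀(I/I₀) ⇒ I = I₀·10^(L/10) = 10⁻¹² × 10^10.41.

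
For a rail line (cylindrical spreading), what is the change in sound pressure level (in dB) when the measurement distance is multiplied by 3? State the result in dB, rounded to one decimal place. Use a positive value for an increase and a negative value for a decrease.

A line source loses 3 dB per doubling of distance; generally ΔL = −10·log₁₀(r₂/r₁).
ΔL = −10·log₁₀(3) = -4.77 dB.

-4.8 dB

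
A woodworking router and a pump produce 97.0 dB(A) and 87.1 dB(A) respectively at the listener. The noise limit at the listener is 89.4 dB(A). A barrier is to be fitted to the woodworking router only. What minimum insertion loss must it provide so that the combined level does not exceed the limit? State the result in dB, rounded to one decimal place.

11.5 dB

The untreated sources together contribute 10^(87.1/10) = 5.129e+08, i.e. 87.10 dB(A).
To meet 89.4 dB(A) overall, the treated woodworking router may contribute at most 10^(89.4/10) − 5.129e+08 = 3.581e+08, i.e. 85.54 dB(A).
So the woodworking router must be reduced from 97.0 to 85.54 dB(A): IL = 11.46 dB.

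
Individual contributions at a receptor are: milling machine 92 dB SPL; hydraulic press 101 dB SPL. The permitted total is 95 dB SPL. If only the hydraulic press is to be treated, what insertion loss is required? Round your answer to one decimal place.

9.0 dB

The untreated sources together contribute 10^(92/10) = 1.585e+09, i.e. 92.00 dB SPL.
The limit corresponds to 10^(95/10) = 3.162e+09; subtracting the fixed part leaves 1.577e+09 for the hydraulic press, i.e. 91.98 dB SPL.
Required insertion loss = 101 − 91.98 = 9.02 dB.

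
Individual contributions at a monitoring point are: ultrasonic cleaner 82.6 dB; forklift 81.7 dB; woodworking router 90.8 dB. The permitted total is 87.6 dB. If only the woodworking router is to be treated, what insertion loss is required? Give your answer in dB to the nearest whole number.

7 dB

The untreated sources together contribute 10^(82.6/10) + 10^(81.7/10) = 3.299e+08, i.e. 85.18 dB.
To meet 87.6 dB overall, the treated woodworking router may contribute at most 10^(87.6/10) − 3.299e+08 = 2.456e+08, i.e. 83.90 dB.
Required insertion loss = 90.8 − 83.90 = 6.90 dB.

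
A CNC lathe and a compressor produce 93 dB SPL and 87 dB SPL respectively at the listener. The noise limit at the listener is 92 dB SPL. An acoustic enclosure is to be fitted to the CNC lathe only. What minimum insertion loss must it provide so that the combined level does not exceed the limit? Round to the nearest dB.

The untreated sources together contribute 10^(87/10) = 5.012e+08, i.e. 87.00 dB SPL.
The limit corresponds to 10^(92/10) = 1.585e+09; subtracting the fixed part leaves 1.084e+09 for the CNC lathe, i.e. 90.35 dB SPL.
So the CNC lathe must be reduced from 93 to 90.35 dB SPL: IL = 2.65 dB.

3 dB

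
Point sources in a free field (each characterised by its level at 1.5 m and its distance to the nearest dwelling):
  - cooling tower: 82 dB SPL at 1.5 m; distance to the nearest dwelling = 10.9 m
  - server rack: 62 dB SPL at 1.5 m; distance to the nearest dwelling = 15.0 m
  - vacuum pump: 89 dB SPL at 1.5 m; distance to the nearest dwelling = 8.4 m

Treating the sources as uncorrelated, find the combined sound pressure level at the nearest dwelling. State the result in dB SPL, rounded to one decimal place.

74.5 dB SPL

Propagate each source to the receiver with L = L_ref − 20·log₁₀(r/r_ref), then add intensities.
cooling tower: 82 − 20·log₁₀(10.9/1.5) = 82 − 17.23 = 64.77 dB SPL.
server rack: 62 − 20·log₁₀(15.0/1.5) = 62 − 20.00 = 42.00 dB SPL.
vacuum pump: 89 − 20·log₁₀(8.4/1.5) = 89 − 14.96 = 74.04 dB SPL.
Σ 10^(L/10) = 2.835e+07 → L_total = 10·log₁₀(2.835e+07) = 74.53 dB SPL.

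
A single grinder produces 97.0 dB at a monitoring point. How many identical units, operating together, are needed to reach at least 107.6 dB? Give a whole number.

12

Need L₁ + 10·log₁₀ N ≥ 107.6, i.e. log₁₀ N ≥ 1.06.
N ≥ 10^(10.6/10) = 11.482, so N = 12.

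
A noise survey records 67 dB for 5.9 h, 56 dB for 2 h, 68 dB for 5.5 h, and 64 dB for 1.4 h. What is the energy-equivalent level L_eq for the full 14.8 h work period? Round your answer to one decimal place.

The energy average is taken in the linear domain: L_eq = 10·log₁₀[(Σ tᵢ·10^(Lᵢ/10))/T], T = 14.8 h.
Σ tᵢ·10^(Lᵢ/10) = 5.9·10^(67/10) + 2·10^(56/10) + 5.5·10^(68/10) + 1.4·10^(64/10) = 6.859e+07.
L_eq = 10·log₁₀(6.859e+07/14.8) = 66.66 dB.

66.7 dB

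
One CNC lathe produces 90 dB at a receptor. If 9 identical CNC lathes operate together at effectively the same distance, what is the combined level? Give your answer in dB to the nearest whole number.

100 dB

L_total = L₁ + 10·log₁₀ N for N identical incoherent sources.
L_total = 90 + 10·log₁₀(9) = 90 + 9.542 = 99.54 dB.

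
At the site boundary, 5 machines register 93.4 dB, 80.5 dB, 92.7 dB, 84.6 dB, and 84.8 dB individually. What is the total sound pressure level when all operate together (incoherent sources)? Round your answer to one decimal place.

Incoherent sources combine by intensity addition: L_total = 10·log₁₀(Σ 10^(L_i/10)).
Σ 10^(L/10) = 10^(93.4/10) + 10^(80.5/10) + 10^(92.7/10) + 10^(84.6/10) + 10^(84.8/10) = 4.752e+09.
L_total = 10·log₁₀(4.752e+09) = 96.77 dB.

96.8 dB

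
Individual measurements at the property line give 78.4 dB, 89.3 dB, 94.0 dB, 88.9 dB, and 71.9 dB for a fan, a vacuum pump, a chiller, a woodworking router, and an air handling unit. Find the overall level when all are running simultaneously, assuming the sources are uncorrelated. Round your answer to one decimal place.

96.3 dB

For uncorrelated sources the intensities add, so convert each level to linear form, sum, and take 10·log₁₀ of the total.
Σ 10^(L/10) = 10^(78.4/10) + 10^(89.3/10) + 10^(94.0/10) + 10^(88.9/10) + 10^(71.9/10) = 4.224e+09.
L_total = 10·log₁₀(4.224e+09) = 96.26 dB.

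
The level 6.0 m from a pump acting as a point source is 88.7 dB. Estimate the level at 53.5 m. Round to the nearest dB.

Point-source attenuation: ΔL = 20·log₁₀(r₂/r₁) = 20·log₁₀(53.5/6.0) = 19.004 dB.
L₂ = 88.7 − 20·log₁₀(53.5/6.0) = 88.7 − 19.004 = 69.70 dB.

70 dB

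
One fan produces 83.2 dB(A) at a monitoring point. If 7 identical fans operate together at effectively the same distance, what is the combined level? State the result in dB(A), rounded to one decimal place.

With 7 equal, uncorrelated contributions the intensity is 7× that of one unit, giving a rise of 10·log₁₀ 7.
L_total = 83.2 + 10·log₁₀(7) = 83.2 + 8.451 = 91.65 dB(A).

91.7 dB(A)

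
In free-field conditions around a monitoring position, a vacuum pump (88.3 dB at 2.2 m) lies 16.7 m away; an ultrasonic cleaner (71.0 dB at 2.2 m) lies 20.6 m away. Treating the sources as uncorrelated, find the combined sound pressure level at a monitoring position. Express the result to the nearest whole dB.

Apply inverse-square spreading to bring every level to the receiver, then sum 10^(L/10).
vacuum pump: 88.3 − 20·log₁₀(16.7/2.2) = 88.3 − 17.61 = 70.69 dB.
ultrasonic cleaner: 71.0 − 20·log₁₀(20.6/2.2) = 71.0 − 19.43 = 51.57 dB.
Σ 10^(L/10) = 1.188e+07 → L_total = 10·log₁₀(1.188e+07) = 70.75 dB.

71 dB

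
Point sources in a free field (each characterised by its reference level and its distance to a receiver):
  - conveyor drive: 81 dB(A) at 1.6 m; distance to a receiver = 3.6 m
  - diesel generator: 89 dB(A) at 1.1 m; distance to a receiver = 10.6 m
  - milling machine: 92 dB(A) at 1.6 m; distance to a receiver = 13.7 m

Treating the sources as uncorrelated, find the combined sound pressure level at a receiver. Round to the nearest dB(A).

First find each source's level at the receiver (point-source: −20·log₁₀(r/r_ref)), then combine on an intensity basis.
conveyor drive: 81 − 20·log₁₀(3.6/1.6) = 81 − 7.04 = 73.96 dB(A).
diesel generator: 89 − 20·log₁₀(10.6/1.1) = 89 − 19.68 = 69.32 dB(A).
milling machine: 92 − 20·log₁₀(13.7/1.6) = 92 − 18.65 = 73.35 dB(A).
Σ 10^(L/10) = 5.504e+07 → L_total = 10·log₁₀(5.504e+07) = 77.41 dB(A).

77 dB(A)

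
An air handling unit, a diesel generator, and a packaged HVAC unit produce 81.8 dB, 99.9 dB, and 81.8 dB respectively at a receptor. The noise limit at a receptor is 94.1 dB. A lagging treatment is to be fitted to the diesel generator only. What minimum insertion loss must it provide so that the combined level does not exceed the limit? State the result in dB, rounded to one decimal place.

6.3 dB

The untreated sources together contribute 10^(81.8/10) + 10^(81.8/10) = 3.027e+08, i.e. 84.81 dB.
To meet 94.1 dB overall, the treated diesel generator may contribute at most 10^(94.1/10) − 3.027e+08 = 2.268e+09, i.e. 93.56 dB.
Required insertion loss = 99.9 − 93.56 = 6.34 dB.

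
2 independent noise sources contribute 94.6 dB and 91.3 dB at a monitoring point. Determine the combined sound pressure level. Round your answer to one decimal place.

96.3 dB

For uncorrelated sources the intensities add, so convert each level to linear form, sum, and take 10·log₁₀ of the total.
Σ 10^(L/10) = 10^(94.6/10) + 10^(91.3/10) = 4.233e+09.
L_total = 10·log₁₀(4.233e+09) = 96.27 dB.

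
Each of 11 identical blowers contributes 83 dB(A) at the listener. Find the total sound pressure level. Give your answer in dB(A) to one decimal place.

N identical incoherent sources raise the level by 10·log₁₀ N.
L_total = 83 + 10·log₁₀(11) = 83 + 10.414 = 93.41 dB(A).

93.4 dB(A)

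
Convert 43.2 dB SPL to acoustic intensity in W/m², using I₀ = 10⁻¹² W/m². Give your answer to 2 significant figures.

2.1e-08 W/m²

L = 10·log₁₀(I/I₀) ⇒ I = I₀·10^(L/10) = 10⁻¹² × 10^4.32.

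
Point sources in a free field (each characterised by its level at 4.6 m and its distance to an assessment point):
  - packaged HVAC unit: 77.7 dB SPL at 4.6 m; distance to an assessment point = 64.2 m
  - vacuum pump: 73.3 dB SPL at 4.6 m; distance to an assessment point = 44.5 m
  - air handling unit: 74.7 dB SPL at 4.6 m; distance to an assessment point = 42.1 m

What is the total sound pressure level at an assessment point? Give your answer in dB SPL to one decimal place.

59.5 dB SPL

Apply inverse-square spreading to bring every level to the receiver, then sum 10^(L/10).
packaged HVAC unit: 77.7 − 20·log₁₀(64.2/4.6) = 77.7 − 22.90 = 54.80 dB SPL.
vacuum pump: 73.3 − 20·log₁₀(44.5/4.6) = 73.3 − 19.71 = 53.59 dB SPL.
air handling unit: 74.7 − 20·log₁₀(42.1/4.6) = 74.7 − 19.23 = 55.47 dB SPL.
Σ 10^(L/10) = 8.831e+05 → L_total = 10·log₁₀(8.831e+05) = 59.46 dB SPL.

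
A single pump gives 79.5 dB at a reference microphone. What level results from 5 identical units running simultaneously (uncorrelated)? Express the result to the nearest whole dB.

N identical incoherent sources raise the level by 10·log₁₀ N.
L_total = 79.5 + 10·log₁₀(5) = 79.5 + 6.990 = 86.49 dB.

86 dB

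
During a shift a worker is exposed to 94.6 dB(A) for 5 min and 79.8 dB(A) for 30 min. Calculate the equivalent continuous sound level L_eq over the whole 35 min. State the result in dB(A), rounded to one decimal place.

L_eq = 10·log₁₀[(1/T)·Σ tᵢ·10^(Lᵢ/10)] with T = 35 min.
Σ tᵢ·10^(Lᵢ/10) = 5·10^(94.6/10) + 30·10^(79.8/10) = 1.729e+10.
L_eq = 10·log₁₀(1.729e+10/35) = 86.94 dB(A).

86.9 dB(A)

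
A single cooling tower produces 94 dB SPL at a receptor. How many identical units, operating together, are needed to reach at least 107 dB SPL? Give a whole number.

20

The shortfall is 107 − 94 = 13.0 dB, and N units add 10·log₁₀ N, so need 10·log₁₀ N ≥ 13.0.
N ≥ 10^(13.0/10) = 19.953, so N = 20.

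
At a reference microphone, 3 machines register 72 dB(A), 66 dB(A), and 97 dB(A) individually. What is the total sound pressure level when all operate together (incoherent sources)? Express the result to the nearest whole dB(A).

97 dB(A)

For uncorrelated sources the intensities add, so convert each level to linear form, sum, and take 10·log₁₀ of the total.
Σ 10^(L/10) = 10^(72/10) + 10^(66/10) + 10^(97/10) = 5.032e+09.
L_total = 10·log₁₀(5.032e+09) = 97.02 dB(A).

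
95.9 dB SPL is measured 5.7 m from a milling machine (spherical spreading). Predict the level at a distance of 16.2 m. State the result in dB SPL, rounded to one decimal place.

86.8 dB SPL

Point-source attenuation: ΔL = 20·log₁₀(r₂/r₁) = 20·log₁₀(16.2/5.7) = 9.073 dB.
L₂ = 95.9 − 20·log₁₀(16.2/5.7) = 95.9 − 9.073 = 86.83 dB SPL.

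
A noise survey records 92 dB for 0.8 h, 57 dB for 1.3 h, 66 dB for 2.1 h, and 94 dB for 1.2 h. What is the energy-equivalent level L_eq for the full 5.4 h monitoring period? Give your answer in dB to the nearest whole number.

89 dB

Weight each interval's intensity by its duration and average over T = 5.4 h:
Σ tᵢ·10^(Lᵢ/10) = 0.8·10^(92/10) + 1.3·10^(57/10) + 2.1·10^(66/10) + 1.2·10^(94/10) = 4.291e+09.
L_eq = 10·log₁₀(4.291e+09/5.4) = 89.00 dB.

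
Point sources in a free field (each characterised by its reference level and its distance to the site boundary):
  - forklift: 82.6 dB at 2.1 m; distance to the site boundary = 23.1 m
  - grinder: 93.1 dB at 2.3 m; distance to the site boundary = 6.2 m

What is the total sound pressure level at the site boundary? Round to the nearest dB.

85 dB

First find each source's level at the receiver (point-source: −20·log₁₀(r/r_ref)), then combine on an intensity basis.
forklift: 82.6 − 20·log₁₀(23.1/2.1) = 82.6 − 20.83 = 61.77 dB.
grinder: 93.1 − 20·log₁₀(6.2/2.3) = 93.1 − 8.61 = 84.49 dB.
Σ 10^(L/10) = 2.825e+08 → L_total = 10·log₁₀(2.825e+08) = 84.51 dB.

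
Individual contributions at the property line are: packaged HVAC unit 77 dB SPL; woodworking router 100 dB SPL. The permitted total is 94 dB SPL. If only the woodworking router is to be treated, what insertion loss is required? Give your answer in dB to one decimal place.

The untreated sources together contribute 10^(77/10) = 5.012e+07, i.e. 77.00 dB SPL.
The limit corresponds to 10^(94/10) = 2.512e+09; subtracting the fixed part leaves 2.462e+09 for the woodworking router, i.e. 93.91 dB SPL.
Required insertion loss = 100 − 93.91 = 6.09 dB.

6.1 dB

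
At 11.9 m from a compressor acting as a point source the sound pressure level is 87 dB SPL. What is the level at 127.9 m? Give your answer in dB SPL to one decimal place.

Point-source attenuation: ΔL = 20·log₁₀(r₂/r₁) = 20·log₁₀(127.9/11.9) = 20.626 dB.
L₂ = 87 − 20·log₁₀(127.9/11.9) = 87 − 20.626 = 66.37 dB SPL.

66.4 dB SPL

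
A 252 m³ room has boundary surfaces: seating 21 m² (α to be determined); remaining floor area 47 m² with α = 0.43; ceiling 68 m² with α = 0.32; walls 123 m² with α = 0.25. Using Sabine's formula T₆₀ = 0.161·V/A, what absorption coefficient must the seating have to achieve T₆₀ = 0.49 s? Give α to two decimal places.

0.48

From T₆₀ = 0.161·V/A, the target T₆₀ = 0.49 s needs A = 0.161·252/0.49 = 82.80 m².
Absorption from the other surfaces = 47·0.43 + 68·0.32 + 123·0.25 = 72.72 m², so the seating must supply 10.08 m² over 21 m².
α = 10.08/21 = 0.480.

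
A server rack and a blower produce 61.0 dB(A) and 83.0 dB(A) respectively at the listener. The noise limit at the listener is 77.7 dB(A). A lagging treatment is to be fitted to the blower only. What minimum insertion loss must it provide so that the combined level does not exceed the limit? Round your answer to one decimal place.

Everything except the blower sums to 10^(61.0/10) = 1.259e+06 in linear terms, 61.00 dB(A).
The limit corresponds to 10^(77.7/10) = 5.888e+07; subtracting the fixed part leaves 5.763e+07 for the blower, i.e. 77.61 dB(A).
Required insertion loss = 83.0 − 77.61 = 5.39 dB.

5.4 dB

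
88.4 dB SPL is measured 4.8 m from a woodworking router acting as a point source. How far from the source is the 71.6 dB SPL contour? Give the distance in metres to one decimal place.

33.2 m

Point-source spreading drops the level by 20·log₁₀(r₂/r₁); inverting, r₂/r₁ = 10^(ΔL/20).
r₂ = 4.8·10^((88.4−71.6)/20) = 4.8·10^(16.8/20) = 33.21 m.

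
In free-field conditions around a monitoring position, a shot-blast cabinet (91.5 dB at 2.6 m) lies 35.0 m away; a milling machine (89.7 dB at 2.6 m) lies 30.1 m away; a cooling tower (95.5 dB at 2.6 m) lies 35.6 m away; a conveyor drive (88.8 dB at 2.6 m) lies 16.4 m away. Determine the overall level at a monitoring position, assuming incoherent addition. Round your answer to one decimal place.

Propagate each source to the receiver with L = L_ref − 20·log₁₀(r/r_ref), then add intensities.
shot-blast cabinet: 91.5 − 20·log₁₀(35.0/2.6) = 91.5 − 22.58 = 68.92 dB.
milling machine: 89.7 − 20·log₁₀(30.1/2.6) = 89.7 − 21.27 = 68.43 dB.
cooling tower: 95.5 − 20·log₁₀(35.6/2.6) = 95.5 − 22.73 = 72.77 dB.
conveyor drive: 88.8 − 20·log₁₀(16.4/2.6) = 88.8 − 16.00 = 72.80 dB.
Σ 10^(L/10) = 5.275e+07 → L_total = 10·log₁₀(5.275e+07) = 77.22 dB.

77.2 dB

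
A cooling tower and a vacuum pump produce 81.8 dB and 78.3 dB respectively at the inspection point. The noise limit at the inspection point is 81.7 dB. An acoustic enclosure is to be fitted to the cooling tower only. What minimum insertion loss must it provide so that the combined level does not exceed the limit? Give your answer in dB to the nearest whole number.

3 dB

Fixed contribution from the other source: Σ 10^(L/10) = 10^(78.3/10) = 6.761e+07 (78.30 dB).
The limit corresponds to 10^(81.7/10) = 1.479e+08; subtracting the fixed part leaves 8.030e+07 for the cooling tower, i.e. 79.05 dB.
So the cooling tower must be reduced from 81.8 to 79.05 dB: IL = 2.75 dB.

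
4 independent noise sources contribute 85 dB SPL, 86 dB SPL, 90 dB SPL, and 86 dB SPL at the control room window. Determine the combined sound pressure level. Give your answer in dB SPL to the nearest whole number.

For uncorrelated sources the intensities add, so convert each level to linear form, sum, and take 10·log₁₀ of the total.
Σ 10^(L/10) = 10^(85/10) + 10^(86/10) + 10^(90/10) + 10^(86/10) = 2.112e+09.
L_total = 10·log₁₀(2.112e+09) = 93.25 dB SPL.

93 dB SPL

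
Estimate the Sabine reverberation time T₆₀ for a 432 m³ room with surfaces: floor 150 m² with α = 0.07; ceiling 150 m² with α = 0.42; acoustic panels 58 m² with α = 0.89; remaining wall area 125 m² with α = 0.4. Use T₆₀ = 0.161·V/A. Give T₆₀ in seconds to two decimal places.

0.40 s

A = Σ Sᵢαᵢ = 150·0.07 + 150·0.42 + 58·0.89 + 125·0.4 = 175.12 m².
T₆₀ = 0.161·V/A = 0.161·432/175.12 = 0.397 s.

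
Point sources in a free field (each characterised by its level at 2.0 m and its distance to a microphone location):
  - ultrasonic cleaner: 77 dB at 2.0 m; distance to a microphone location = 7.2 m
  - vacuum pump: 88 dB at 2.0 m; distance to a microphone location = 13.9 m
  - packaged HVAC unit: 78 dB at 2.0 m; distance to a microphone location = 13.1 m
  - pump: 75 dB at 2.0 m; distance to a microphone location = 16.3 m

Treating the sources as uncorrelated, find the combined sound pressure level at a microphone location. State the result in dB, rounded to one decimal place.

First find each source's level at the receiver (point-source: −20·log₁₀(r/r_ref)), then combine on an intensity basis.
ultrasonic cleaner: 77 − 20·log₁₀(7.2/2.0) = 77 − 11.13 = 65.87 dB.
vacuum pump: 88 − 20·log₁₀(13.9/2.0) = 88 − 16.84 = 71.16 dB.
packaged HVAC unit: 78 − 20·log₁₀(13.1/2.0) = 78 − 16.32 = 61.68 dB.
pump: 75 − 20·log₁₀(16.3/2.0) = 75 − 18.22 = 56.78 dB.
Σ 10^(L/10) = 1.888e+07 → L_total = 10·log₁₀(1.888e+07) = 72.76 dB.

72.8 dB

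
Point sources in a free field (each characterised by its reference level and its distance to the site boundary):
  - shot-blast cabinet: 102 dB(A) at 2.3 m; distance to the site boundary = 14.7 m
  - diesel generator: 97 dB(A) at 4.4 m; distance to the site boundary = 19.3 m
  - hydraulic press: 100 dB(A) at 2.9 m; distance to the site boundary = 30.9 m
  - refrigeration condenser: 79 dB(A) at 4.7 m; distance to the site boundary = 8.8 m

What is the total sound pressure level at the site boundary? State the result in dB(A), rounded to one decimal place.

88.8 dB(A)

First find each source's level at the receiver (point-source: −20·log₁₀(r/r_ref)), then combine on an intensity basis.
shot-blast cabinet: 102 − 20·log₁₀(14.7/2.3) = 102 − 16.11 = 85.89 dB(A).
diesel generator: 97 − 20·log₁₀(19.3/4.4) = 97 − 12.84 = 84.16 dB(A).
hydraulic press: 100 − 20·log₁₀(30.9/2.9) = 100 − 20.55 = 79.45 dB(A).
refrigeration condenser: 79 − 20·log₁₀(8.8/4.7) = 79 − 5.45 = 73.55 dB(A).
Σ 10^(L/10) = 7.592e+08 → L_total = 10·log₁₀(7.592e+08) = 88.80 dB(A).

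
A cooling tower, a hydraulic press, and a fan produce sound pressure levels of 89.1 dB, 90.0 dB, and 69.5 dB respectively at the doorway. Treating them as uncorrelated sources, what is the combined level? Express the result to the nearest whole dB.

Incoherent sources combine by intensity addition: L_total = 10·log₁₀(Σ 10^(L_i/10)).
Σ 10^(L/10) = 10^(89.1/10) + 10^(90.0/10) + 10^(69.5/10) = 1.822e+09.
L_total = 10·log₁₀(1.822e+09) = 92.60 dB.

93 dB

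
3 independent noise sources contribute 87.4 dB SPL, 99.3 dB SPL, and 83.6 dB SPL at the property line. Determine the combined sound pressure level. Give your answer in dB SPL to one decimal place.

99.7 dB SPL

Incoherent sources combine by intensity addition: L_total = 10·log₁₀(Σ 10^(L_i/10)).
Σ 10^(L/10) = 10^(87.4/10) + 10^(99.3/10) + 10^(83.6/10) = 9.290e+09.
L_total = 10·log₁₀(9.290e+09) = 99.68 dB SPL.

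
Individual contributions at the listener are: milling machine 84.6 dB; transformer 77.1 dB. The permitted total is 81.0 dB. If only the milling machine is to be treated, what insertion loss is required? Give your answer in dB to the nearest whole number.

The untreated sources together contribute 10^(77.1/10) = 5.129e+07, i.e. 77.10 dB.
The limit corresponds to 10^(81.0/10) = 1.259e+08; subtracting the fixed part leaves 7.461e+07 for the milling machine, i.e. 78.73 dB.
Required insertion loss = 84.6 − 78.73 = 5.87 dB.

6 dB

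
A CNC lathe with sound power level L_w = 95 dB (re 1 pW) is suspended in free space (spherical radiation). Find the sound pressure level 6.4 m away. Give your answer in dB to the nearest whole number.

The power spreads over a sphere of area 4π·r², so L_p = L_w − 10·log₁₀(4π·r²).
4π·r² = 514.7 m², 10·log₁₀ of that is 27.116 dB.
L_p = 95 − 27.116 = 67.88 dB.

68 dB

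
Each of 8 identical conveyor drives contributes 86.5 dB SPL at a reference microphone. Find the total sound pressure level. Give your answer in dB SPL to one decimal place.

With 8 equal, uncorrelated contributions the intensity is 8× that of one unit, giving a rise of 10·log₁₀ 8.
L_total = 86.5 + 10·log₁₀(8) = 86.5 + 9.031 = 95.53 dB SPL.

95.5 dB SPL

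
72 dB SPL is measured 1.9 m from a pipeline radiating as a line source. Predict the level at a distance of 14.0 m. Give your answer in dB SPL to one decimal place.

For a line source, L₂ = L₁ − 10·log₁₀(r₂/r₁).
L₂ = 72 − 10·log₁₀(14.0/1.9) = 72 − 8.674 = 63.33 dB SPL.

63.3 dB SPL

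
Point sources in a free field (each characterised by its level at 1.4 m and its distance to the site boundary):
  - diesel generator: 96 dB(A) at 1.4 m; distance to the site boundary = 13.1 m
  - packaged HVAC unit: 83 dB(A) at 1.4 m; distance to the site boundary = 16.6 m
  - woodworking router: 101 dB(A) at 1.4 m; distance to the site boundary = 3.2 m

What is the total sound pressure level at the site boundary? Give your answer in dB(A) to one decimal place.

First find each source's level at the receiver (point-source: −20·log₁₀(r/r_ref)), then combine on an intensity basis.
diesel generator: 96 − 20·log₁₀(13.1/1.4) = 96 − 19.42 = 76.58 dB(A).
packaged HVAC unit: 83 − 20·log₁₀(16.6/1.4) = 83 − 21.48 = 61.52 dB(A).
woodworking router: 101 − 20·log₁₀(3.2/1.4) = 101 − 7.18 = 93.82 dB(A).
Σ 10^(L/10) = 2.457e+09 → L_total = 10·log₁₀(2.457e+09) = 93.90 dB(A).

93.9 dB(A)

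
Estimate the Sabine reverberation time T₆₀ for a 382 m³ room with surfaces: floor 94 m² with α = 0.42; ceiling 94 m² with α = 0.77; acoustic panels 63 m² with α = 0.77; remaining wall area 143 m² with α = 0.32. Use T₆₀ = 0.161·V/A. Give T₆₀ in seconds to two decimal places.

Total absorption A = 94·0.42 + 94·0.77 + 63·0.77 + 143·0.32 = 206.13 m² sabins.
T₆₀ = 0.161·V/A = 0.161·382/206.13 = 0.298 s.

0.30 s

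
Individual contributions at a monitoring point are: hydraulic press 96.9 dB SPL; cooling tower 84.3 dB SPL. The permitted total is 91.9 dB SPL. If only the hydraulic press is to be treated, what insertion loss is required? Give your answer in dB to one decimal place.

5.8 dB

The untreated sources together contribute 10^(84.3/10) = 2.692e+08, i.e. 84.30 dB SPL.
The limit corresponds to 10^(91.9/10) = 1.549e+09; subtracting the fixed part leaves 1.280e+09 for the hydraulic press, i.e. 91.07 dB SPL.
Required insertion loss = 96.9 − 91.07 = 5.83 dB.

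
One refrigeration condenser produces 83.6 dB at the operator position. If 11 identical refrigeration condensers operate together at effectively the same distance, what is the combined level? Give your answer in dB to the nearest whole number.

With 11 equal, uncorrelated contributions the intensity is 11× that of one unit, giving a rise of 10·log₁₀ 11.
L_total = 83.6 + 10·log₁₀(11) = 83.6 + 10.414 = 94.01 dB.

94 dB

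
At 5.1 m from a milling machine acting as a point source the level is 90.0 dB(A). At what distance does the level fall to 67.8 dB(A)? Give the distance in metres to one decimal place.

The 22.2 dB drop corresponds to a distance ratio of 10^(22.2/20) for a point source.
r₂ = 5.1·10^((90.0−67.8)/20) = 5.1·10^(22.2/20) = 65.70 m.

65.7 m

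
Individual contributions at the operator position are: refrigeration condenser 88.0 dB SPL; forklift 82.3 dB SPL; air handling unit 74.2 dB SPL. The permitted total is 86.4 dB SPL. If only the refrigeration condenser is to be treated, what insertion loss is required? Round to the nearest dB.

4 dB

Fixed contribution from the other sources: Σ 10^(L/10) = 10^(82.3/10) + 10^(74.2/10) = 1.961e+08 (82.93 dB SPL).
To meet 86.4 dB SPL overall, the treated refrigeration condenser may contribute at most 10^(86.4/10) − 1.961e+08 = 2.404e+08, i.e. 83.81 dB SPL.
Required insertion loss = 88.0 − 83.81 = 4.19 dB.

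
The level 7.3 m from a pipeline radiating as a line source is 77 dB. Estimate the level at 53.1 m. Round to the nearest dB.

Cylindrical spreading from a line source gives a 10·log₁₀(r₂/r₁) drop.
L₂ = 77 − 10·log₁₀(53.1/7.3) = 77 − 8.618 = 68.38 dB.

68 dB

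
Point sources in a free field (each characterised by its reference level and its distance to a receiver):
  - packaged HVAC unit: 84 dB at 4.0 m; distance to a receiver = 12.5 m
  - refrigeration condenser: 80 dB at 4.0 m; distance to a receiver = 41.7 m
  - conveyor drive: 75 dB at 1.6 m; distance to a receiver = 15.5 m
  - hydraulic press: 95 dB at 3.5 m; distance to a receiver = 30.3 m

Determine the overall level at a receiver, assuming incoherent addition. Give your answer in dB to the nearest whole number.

78 dB

Propagate each source to the receiver with L = L_ref − 20·log₁₀(r/r_ref), then add intensities.
packaged HVAC unit: 84 − 20·log₁₀(12.5/4.0) = 84 − 9.90 = 74.10 dB.
refrigeration condenser: 80 − 20·log₁₀(41.7/4.0) = 80 − 20.36 = 59.64 dB.
conveyor drive: 75 − 20·log₁₀(15.5/1.6) = 75 − 19.72 = 55.28 dB.
hydraulic press: 95 − 20·log₁₀(30.3/3.5) = 95 − 18.75 = 76.25 dB.
Σ 10^(L/10) = 6.917e+07 → L_total = 10·log₁₀(6.917e+07) = 78.40 dB.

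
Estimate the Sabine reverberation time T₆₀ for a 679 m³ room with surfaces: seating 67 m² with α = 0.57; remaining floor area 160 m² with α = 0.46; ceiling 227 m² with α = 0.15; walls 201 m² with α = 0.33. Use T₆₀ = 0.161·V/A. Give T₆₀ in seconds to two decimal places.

Summing Sᵢαᵢ: 67·0.57 + 160·0.46 + 227·0.15 + 201·0.33 = 212.17 m².
T₆₀ = 0.161 × 679 / 212.17 = 0.515 s.

0.52 s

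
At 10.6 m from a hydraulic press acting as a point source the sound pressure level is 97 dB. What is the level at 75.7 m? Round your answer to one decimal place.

Spherical spreading from a point source gives a 20·log₁₀(r₂/r₁) drop.
L₂ = 97 − 20·log₁₀(75.7/10.6) = 97 − 17.076 = 79.92 dB.

79.9 dB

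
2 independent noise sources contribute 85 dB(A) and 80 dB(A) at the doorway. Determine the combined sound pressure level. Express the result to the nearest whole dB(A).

Incoherent sources combine by intensity addition: L_total = 10·log₁₀(Σ 10^(L_i/10)).
Σ 10^(L/10) = 10^(85/10) + 10^(80/10) = 4.162e+08.
L_total = 10·log₁₀(4.162e+08) = 86.19 dB(A).

86 dB(A)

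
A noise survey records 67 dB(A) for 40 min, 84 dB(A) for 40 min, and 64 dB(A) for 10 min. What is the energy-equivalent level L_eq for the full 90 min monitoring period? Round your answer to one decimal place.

The energy average is taken in the linear domain: L_eq = 10·log₁₀[(Σ tᵢ·10^(Lᵢ/10))/T], T = 90 min.
Σ tᵢ·10^(Lᵢ/10) = 40·10^(67/10) + 40·10^(84/10) + 10·10^(64/10) = 1.027e+10.
L_eq = 10·log₁₀(1.027e+10/90) = 80.57 dB(A).

80.6 dB(A)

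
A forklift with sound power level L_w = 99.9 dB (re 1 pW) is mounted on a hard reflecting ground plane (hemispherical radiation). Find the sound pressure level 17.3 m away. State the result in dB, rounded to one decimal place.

67.2 dB

The power spreads over a hemisphere of area 2π·r², so L_p = L_w − 10·log₁₀(2π·r²).
2π·r² = 1880 m², 10·log₁₀ of that is 32.743 dB.
L_p = 99.9 − 32.743 = 67.16 dB.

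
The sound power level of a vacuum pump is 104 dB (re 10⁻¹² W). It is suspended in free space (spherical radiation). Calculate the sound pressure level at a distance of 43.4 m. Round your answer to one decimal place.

60.3 dB

The power spreads over a sphere of area 4π·r², so L_p = L_w − 10·log₁₀(4π·r²).
4π·r² = 2.367e+04 m², 10·log₁₀ of that is 43.742 dB.
L_p = 104 − 43.742 = 60.26 dB.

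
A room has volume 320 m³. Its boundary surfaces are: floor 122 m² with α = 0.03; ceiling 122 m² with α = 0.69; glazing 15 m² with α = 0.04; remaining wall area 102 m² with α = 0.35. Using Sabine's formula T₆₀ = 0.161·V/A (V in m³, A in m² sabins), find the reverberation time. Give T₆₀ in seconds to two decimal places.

0.42 s

Total absorption A = 122·0.03 + 122·0.69 + 15·0.04 + 102·0.35 = 124.14 m² sabins.
T₆₀ = 0.161 × 320 / 124.14 = 0.415 s.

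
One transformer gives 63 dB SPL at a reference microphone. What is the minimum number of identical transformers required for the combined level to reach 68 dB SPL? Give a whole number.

Need L₁ + 10·log₁₀ N ≥ 68, i.e. log₁₀ N ≥ 0.50.
N ≥ 10^(5.0/10) = 3.162, so N = 4.

4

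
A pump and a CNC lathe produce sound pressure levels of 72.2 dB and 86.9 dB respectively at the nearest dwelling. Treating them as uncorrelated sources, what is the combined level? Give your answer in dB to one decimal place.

87.0 dB

For uncorrelated sources the intensities add, so convert each level to linear form, sum, and take 10·log₁₀ of the total.
Σ 10^(L/10) = 10^(72.2/10) + 10^(86.9/10) = 5.064e+08.
L_total = 10·log₁₀(5.064e+08) = 87.04 dB.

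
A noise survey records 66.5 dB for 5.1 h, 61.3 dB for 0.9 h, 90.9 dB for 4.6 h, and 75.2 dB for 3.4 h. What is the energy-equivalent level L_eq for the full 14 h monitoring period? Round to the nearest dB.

L_eq = 10·log₁₀[(1/T)·Σ tᵢ·10^(Lᵢ/10)] with T = 14 h.
Σ tᵢ·10^(Lᵢ/10) = 5.1·10^(66.5/10) + 0.9·10^(61.3/10) + 4.6·10^(90.9/10) + 3.4·10^(75.2/10) = 5.796e+09.
L_eq = 10·log₁₀(5.796e+09/14) = 86.17 dB.

86 dB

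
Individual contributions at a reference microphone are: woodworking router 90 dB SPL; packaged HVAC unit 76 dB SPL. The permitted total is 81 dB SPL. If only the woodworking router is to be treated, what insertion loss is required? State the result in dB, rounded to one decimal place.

10.7 dB

The untreated sources together contribute 10^(76/10) = 3.981e+07, i.e. 76.00 dB SPL.
To meet 81 dB SPL overall, the treated woodworking router may contribute at most 10^(81/10) − 3.981e+07 = 8.608e+07, i.e. 79.35 dB SPL.
Required insertion loss = 90 − 79.35 = 10.65 dB.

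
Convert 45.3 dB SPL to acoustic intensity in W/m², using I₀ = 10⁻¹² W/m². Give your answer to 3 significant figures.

3.39e-08 W/m²

L = 10·log₁₀(I/I₀) ⇒ I = I₀·10^(L/10) = 10⁻¹² × 10^4.53.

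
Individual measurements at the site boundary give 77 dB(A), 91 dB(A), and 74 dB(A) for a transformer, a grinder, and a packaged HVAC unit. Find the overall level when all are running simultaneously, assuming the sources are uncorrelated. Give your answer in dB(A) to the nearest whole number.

91 dB(A)

Incoherent sources combine by intensity addition: L_total = 10·log₁₀(Σ 10^(L_i/10)).
Σ 10^(L/10) = 10^(77/10) + 10^(91/10) + 10^(74/10) = 1.334e+09.
L_total = 10·log₁₀(1.334e+09) = 91.25 dB(A).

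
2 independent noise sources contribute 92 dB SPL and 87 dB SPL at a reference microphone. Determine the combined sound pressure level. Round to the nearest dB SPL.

Incoherent sources combine by intensity addition: L_total = 10·log₁₀(Σ 10^(L_i/10)).
Σ 10^(L/10) = 10^(92/10) + 10^(87/10) = 2.086e+09.
L_total = 10·log₁₀(2.086e+09) = 93.19 dB SPL.

93 dB SPL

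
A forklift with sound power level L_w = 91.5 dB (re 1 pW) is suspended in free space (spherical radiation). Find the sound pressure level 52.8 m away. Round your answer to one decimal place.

The power spreads over a sphere of area 4π·r², so L_p = L_w − 10·log₁₀(4π·r²).
4π·r² = 3.503e+04 m², 10·log₁₀ of that is 45.445 dB.
L_p = 91.5 − 45.445 = 46.06 dB.

46.1 dB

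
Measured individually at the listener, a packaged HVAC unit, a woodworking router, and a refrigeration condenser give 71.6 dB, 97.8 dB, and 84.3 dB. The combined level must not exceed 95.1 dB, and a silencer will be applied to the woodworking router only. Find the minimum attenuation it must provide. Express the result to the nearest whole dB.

Everything except the woodworking router sums to 10^(71.6/10) + 10^(84.3/10) = 2.836e+08 in linear terms, 84.53 dB.
To meet 95.1 dB overall, the treated woodworking router may contribute at most 10^(95.1/10) − 2.836e+08 = 2.952e+09, i.e. 94.70 dB.
So the woodworking router must be reduced from 97.8 to 94.70 dB: IL = 3.10 dB.

3 dB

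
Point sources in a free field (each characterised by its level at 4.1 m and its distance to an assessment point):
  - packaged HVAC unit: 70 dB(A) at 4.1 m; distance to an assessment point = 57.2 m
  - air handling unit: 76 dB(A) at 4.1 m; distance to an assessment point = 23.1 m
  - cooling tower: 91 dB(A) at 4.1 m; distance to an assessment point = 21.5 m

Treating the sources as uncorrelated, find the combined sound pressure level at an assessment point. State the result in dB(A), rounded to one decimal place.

Propagate each source to the receiver with L = L_ref − 20·log₁₀(r/r_ref), then add intensities.
packaged HVAC unit: 70 − 20·log₁₀(57.2/4.1) = 70 − 22.89 = 47.11 dB(A).
air handling unit: 76 − 20·log₁₀(23.1/4.1) = 76 − 15.02 = 60.98 dB(A).
cooling tower: 91 − 20·log₁₀(21.5/4.1) = 91 − 14.39 = 76.61 dB(A).
Σ 10^(L/10) = 4.709e+07 → L_total = 10·log₁₀(4.709e+07) = 76.73 dB(A).

76.7 dB(A)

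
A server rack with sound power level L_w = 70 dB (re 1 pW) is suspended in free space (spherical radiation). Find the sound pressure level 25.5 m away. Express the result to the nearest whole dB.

31 dB

The power spreads over a sphere of area 4π·r², so L_p = L_w − 10·log₁₀(4π·r²).
4π·r² = 8171 m², 10·log₁₀ of that is 39.123 dB.
L_p = 70 − 39.123 = 30.88 dB.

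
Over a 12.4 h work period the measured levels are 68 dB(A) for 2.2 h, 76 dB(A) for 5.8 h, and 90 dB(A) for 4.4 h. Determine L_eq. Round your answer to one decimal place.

85.7 dB(A)

L_eq = 10·log₁₀[(1/T)·Σ tᵢ·10^(Lᵢ/10)] with T = 12.4 h.
Σ tᵢ·10^(Lᵢ/10) = 2.2·10^(68/10) + 5.8·10^(76/10) + 4.4·10^(90/10) = 4.645e+09.
L_eq = 10·log₁₀(4.645e+09/12.4) = 85.74 dB(A).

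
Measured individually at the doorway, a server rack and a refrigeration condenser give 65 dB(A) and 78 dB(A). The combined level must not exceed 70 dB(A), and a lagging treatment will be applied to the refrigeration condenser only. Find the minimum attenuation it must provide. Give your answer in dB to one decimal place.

The untreated sources together contribute 10^(65/10) = 3.162e+06, i.e. 65.00 dB(A).
To meet 70 dB(A) overall, the treated refrigeration condenser may contribute at most 10^(70/10) − 3.162e+06 = 6.838e+06, i.e. 68.35 dB(A).
Required insertion loss = 78 − 68.35 = 9.65 dB.

9.7 dB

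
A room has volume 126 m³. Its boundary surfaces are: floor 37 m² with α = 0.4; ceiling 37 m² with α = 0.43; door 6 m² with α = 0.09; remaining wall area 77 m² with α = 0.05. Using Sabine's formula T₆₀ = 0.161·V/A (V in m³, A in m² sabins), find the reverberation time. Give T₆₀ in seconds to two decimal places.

Summing Sᵢαᵢ: 37·0.4 + 37·0.43 + 6·0.09 + 77·0.05 = 35.10 m².
T₆₀ = 0.161 × 126 / 35.10 = 0.578 s.

0.58 s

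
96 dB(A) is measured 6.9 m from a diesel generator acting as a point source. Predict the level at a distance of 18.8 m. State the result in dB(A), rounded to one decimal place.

87.3 dB(A)

For a point source, L₂ = L₁ − 20·log₁₀(r₂/r₁).
L₂ = 96 − 20·log₁₀(18.8/6.9) = 96 − 8.706 = 87.29 dB(A).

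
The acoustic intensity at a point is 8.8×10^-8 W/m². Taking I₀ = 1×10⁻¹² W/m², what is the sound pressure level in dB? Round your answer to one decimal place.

49.4 dB

L = 10·log₁₀(I/I₀) = 10·log₁₀(8.8×10^-8/10⁻¹²) = 10·log₁₀(8.8×10^4).
L = 10·(0.9445 + 4) = 49.44 dB.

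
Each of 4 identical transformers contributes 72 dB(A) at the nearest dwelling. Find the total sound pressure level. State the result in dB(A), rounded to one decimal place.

78.0 dB(A)

With 4 equal, uncorrelated contributions the intensity is 4× that of one unit, giving a rise of 10·log₁₀ 4.
L_total = 72 + 10·log₁₀(4) = 72 + 6.021 = 78.02 dB(A).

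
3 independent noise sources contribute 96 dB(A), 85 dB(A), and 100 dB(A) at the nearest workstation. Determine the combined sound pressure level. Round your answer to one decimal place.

Incoherent sources combine by intensity addition: L_total = 10·log₁₀(Σ 10^(L_i/10)).
Σ 10^(L/10) = 10^(96/10) + 10^(85/10) + 10^(100/10) = 1.430e+10.
L_total = 10·log₁₀(1.430e+10) = 101.55 dB(A).

101.6 dB(A)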